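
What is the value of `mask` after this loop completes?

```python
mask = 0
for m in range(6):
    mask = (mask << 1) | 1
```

Build 6 consecutive 1-bits: 0b111111
`mask` takes the values: 0 → 1 → 3 → 7 → 15 → 31 → 63

Answer: 63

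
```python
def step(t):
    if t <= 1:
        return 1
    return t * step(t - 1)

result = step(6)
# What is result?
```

step(6) = 6 * 5 * 4 * 3 * 2 * 1 = 720

Answer: 720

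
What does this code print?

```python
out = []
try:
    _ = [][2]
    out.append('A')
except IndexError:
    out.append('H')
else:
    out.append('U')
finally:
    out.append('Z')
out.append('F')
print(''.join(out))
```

Execution trace: 'H' (except IndexError) → 'Z' (finally) → 'F' (after the try/except). Output: HZF

Answer: HZF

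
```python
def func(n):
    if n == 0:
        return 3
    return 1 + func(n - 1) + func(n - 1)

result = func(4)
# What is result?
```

func(n) = 1 + 2·func(n-1), func(0)=3. Closed form: (3+1)·2^4 - 1 = 63.

Answer: 63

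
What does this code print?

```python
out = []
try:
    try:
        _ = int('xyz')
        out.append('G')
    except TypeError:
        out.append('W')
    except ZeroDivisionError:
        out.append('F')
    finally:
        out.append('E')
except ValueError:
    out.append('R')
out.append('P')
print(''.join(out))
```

Execution trace: 'E' (inner finally) → 'R' (outer except ValueError) → 'P' (after the try/except). Output: ERP

Answer: ERP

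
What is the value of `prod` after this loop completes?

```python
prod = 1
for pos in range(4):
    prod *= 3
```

3^4 = 81
`prod` takes the values: 1 → 3 → 9 → 27 → 81

Answer: 81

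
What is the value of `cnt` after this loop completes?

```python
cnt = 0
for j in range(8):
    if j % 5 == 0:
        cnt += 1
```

Count numbers divisible by 5 in range(8)
`cnt` takes the values: 0 → 1 → 2

Answer: 2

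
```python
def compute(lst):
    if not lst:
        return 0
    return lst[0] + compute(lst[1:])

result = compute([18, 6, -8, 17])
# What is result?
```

18 + 6 + (-8) + 17 + 0 = 33

Answer: 33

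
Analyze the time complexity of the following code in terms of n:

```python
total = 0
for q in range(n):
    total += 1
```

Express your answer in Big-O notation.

Each loop level contributes: n. Multiplying the contributions gives O(n).

Answer: O(n)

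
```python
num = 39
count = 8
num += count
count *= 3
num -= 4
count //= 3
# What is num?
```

Trace:
`num = 39` → num = 39
`count = 8` → count = 8
`num += count` → num = 47
`count *= 3` → count = 24
`num -= 4` → num = 43
`count //= 3` → count = 8
So num = 43

Answer: 43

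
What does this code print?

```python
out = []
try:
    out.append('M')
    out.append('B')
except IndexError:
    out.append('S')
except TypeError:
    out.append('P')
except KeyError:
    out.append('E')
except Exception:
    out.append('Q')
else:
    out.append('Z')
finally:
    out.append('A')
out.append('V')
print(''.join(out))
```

Execution trace: 'M' (try body) → 'B' (try body, no exception) → 'Z' (else) → 'A' (finally) → 'V' (after the try/except). Output: MBZAV

Answer: MBZAV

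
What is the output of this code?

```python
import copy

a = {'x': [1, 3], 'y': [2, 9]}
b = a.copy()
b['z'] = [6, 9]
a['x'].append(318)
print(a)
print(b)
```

Key concept: shallow copy of dict with mutable values.
Step by step:
`a = {'x': [1, 3], 'y': [2, 9]}` → a = {'x': [1, 3], 'y': [2, 9]}
`b = a.copy()` → b = {'x': [1, 3], 'y': [2, 9]}
`b['z'] = [6, 9]` → b = {'x': [1, 3], 'y': [2, 9], 'z': [6, 9]}
`a['x'].append(318)` → a = {'x': [1, 3, 318], 'y': [2, 9]}; b = {'x': [1, 3, 318], 'y': [2, 9], 'z': [6, 9]}
`print(a)` → prints {'x': [1, 3, 318], 'y': [2, 9]}
`print(b)` → prints {'x': [1, 3, 318], 'y': [2, 9], 'z': [6, 9]}

Answer:
{'x': [1, 3, 318], 'y': [2, 9]}
{'x': [1, 3, 318], 'y': [2, 9], 'z': [6, 9]}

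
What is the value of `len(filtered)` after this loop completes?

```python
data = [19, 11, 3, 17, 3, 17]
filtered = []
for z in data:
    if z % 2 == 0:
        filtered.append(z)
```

Count even numbers in [19, 11, 3, 17, 3, 17]
`filtered` takes the values: []
So `len(filtered)` = 0

Answer: 0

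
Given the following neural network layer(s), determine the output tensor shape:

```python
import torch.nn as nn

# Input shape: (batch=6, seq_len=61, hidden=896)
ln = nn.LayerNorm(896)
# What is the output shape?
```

Input: (6, 61, 896) -> Output: (6, 61, 896)

Answer: (6, 61, 896)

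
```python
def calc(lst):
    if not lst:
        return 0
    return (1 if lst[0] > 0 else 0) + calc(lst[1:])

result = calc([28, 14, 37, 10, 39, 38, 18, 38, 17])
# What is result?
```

Count of positive elements in [28, 14, 37, 10, 39, 38, 18, 38, 17] = 9

Answer: 9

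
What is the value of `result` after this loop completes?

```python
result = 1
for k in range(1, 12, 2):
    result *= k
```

Product of 1, 3, 5, ... up to 11
`result` takes the values: 1 → 3 → 15 → 105 → 945 → 10395

Answer: 10395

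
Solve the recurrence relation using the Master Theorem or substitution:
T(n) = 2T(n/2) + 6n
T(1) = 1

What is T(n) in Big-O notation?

By Master Theorem: a=2, b=2, f(n)=6n. Since log_2(2) = 1 and f(n) = Θ(n^1), Case 2 applies. T(n) = O(n log n).

Answer: O(n log n)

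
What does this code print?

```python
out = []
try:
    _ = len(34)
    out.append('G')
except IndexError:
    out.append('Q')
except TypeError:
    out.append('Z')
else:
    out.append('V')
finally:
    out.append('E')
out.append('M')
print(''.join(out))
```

Execution trace: 'Z' (except TypeError) → 'E' (finally) → 'M' (after the try/except). Output: ZEM

Answer: ZEM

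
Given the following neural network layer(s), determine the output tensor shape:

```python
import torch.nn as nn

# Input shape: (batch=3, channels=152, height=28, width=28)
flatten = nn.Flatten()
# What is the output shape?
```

Input: (3, 152, 28, 28) -> Output: (3, 119168)

Answer: (3, 119168)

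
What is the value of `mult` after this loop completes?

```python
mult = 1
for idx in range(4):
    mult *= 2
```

2^4 = 16
`mult` takes the values: 1 → 2 → 4 → 8 → 16

Answer: 16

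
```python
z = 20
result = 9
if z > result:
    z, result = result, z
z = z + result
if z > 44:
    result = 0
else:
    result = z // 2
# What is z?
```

Trace:
`z = 20` → z = 20
`result = 9` → result = 9
`if z > result: ...` → z > result is True → z = 9; result = 20
`z = z + result` → z = 29
`if z > 44: ...` → z > 44 is False, take else branch → result = 14
So z = 29

Answer: 29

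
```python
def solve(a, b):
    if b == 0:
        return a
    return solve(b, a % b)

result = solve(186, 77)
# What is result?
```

solve(186, 77) -> solve(77, 32) -> solve(32, 13) -> solve(13, 6) -> solve(6, 1) -> solve(1, 0) -> 1

Answer: 1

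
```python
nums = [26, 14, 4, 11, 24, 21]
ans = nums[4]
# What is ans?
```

Trace:
`nums = [26, 14, 4, 11, 24, 21]` → nums = [26, 14, 4, 11, 24, 21]
`ans = nums[4]` → ans = 24
So ans = 24

Answer: 24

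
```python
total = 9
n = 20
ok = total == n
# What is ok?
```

Trace:
`total = 9` → total = 9
`n = 20` → n = 20
`ok = total == n` → ok = False
So ok = False

Answer: False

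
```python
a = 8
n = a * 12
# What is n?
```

Trace:
`a = 8` → a = 8
`n = a * 12` → n = 96
So n = 96

Answer: 96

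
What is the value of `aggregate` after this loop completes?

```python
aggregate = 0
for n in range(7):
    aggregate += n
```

Sum of 0 to 6 = 21
`aggregate` takes the values: 0 → 1 → 3 → 6 → 10 → 15 → 21

Answer: 21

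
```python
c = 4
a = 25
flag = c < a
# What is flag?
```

Trace:
`c = 4` → c = 4
`a = 25` → a = 25
`flag = c < a` → flag = True
So flag = True

Answer: True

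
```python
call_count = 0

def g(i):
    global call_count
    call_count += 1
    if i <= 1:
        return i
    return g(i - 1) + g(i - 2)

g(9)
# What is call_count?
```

Calls(i) = 1 + Calls(i-1) + Calls(i-2); Calls(0)=Calls(1)=1. For i=9 this gives 109.

Answer: 109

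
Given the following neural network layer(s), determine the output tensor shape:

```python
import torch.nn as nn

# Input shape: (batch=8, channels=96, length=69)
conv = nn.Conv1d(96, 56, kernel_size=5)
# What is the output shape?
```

Input: (8, 96, 69) -> Output: (8, 56, 65)

Answer: (8, 56, 65)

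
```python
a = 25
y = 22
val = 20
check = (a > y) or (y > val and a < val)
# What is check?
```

Trace:
`a = 25` → a = 25
`y = 22` → y = 22
`val = 20` → val = 20
`check = (a > y) or (y > val and a < val)` → check = True
So check = True

Answer: True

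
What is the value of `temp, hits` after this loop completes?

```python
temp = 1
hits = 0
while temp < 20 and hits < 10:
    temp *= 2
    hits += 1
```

Double until >= 20 or 10 iterations
`temp, hits` takes the values: (1, 0) → (2, 0) → (2, 1) → (4, 1) → (4, 2) → (8, 2) → (8, 3) → (16, 3) → (16, 4) → (32, 4) → (32, 5)

Answer: 32, 5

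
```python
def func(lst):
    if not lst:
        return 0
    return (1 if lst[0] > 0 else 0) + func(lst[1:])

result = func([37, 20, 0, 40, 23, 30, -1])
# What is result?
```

Count of positive elements in [37, 20, 0, 40, 23, 30, -1] = 5

Answer: 5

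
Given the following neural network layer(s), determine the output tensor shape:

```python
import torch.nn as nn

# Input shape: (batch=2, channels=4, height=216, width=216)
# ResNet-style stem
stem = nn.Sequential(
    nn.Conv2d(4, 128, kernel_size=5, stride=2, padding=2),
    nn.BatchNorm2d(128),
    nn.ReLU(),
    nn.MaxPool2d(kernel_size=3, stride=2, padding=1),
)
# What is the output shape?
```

Input: (2, 4, 216, 216) -> after Conv2d 5x5 stride=2: (2, 128, 108, 108) -> Output: (2, 128, 54, 54)

Answer: (2, 128, 54, 54)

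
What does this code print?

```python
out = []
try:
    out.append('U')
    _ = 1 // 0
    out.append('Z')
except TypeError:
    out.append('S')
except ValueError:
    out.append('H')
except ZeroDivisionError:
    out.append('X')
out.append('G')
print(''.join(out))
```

Execution trace: 'U' (try body) → 'X' (except ZeroDivisionError) → 'G' (after the try/except). Output: UXG

Answer: UXG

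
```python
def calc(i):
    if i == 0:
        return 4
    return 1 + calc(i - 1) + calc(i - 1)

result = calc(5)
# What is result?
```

calc(i) = 1 + 2·calc(i-1), calc(0)=4. Closed form: (4+1)·2^5 - 1 = 159.

Answer: 159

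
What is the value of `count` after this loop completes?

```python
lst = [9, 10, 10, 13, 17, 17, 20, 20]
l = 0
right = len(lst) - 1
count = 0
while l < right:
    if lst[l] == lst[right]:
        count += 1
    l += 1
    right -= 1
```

Count matching pairs from ends
`count` takes the values: 0

Answer: 0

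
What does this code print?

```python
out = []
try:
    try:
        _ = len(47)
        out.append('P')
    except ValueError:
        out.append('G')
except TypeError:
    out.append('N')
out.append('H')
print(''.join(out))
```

Execution trace: 'N' (outer except TypeError) → 'H' (after the try/except). Output: NH

Answer: NH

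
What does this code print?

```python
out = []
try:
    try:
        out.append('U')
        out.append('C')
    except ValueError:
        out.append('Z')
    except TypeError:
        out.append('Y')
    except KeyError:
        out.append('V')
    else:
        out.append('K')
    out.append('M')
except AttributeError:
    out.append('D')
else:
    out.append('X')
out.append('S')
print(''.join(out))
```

Execution trace: 'U' (inner try body) → 'C' (inner try body, no exception) → 'K' (inner else) → 'M' (try body, no exception) → 'X' (else) → 'S' (after the try/except). Output: UCKMXS

Answer: UCKMXS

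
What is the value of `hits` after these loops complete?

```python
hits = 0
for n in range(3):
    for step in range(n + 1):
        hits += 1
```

Triangle: 1 + 2 + ... + 3
`hits` takes the values: 0 → 1 → 2 → 3 → 4 → 5 → 6

Answer: 6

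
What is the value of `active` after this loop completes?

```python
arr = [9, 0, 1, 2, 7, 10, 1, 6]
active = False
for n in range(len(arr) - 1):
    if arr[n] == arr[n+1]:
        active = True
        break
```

Check consecutive duplicates in [9, 0, 1, 2, 7, 10, 1, 6]
`active` takes the values: False

Answer: False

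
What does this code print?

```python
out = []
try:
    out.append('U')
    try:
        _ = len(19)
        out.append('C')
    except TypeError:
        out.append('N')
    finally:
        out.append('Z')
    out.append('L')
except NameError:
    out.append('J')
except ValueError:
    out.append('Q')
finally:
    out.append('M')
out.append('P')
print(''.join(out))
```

Execution trace: 'U' (try body) → 'N' (inner except TypeError) → 'Z' (inner finally) → 'L' (try body, no exception) → 'M' (finally) → 'P' (after the try/except). Output: UNZLMP

Answer: UNZLMP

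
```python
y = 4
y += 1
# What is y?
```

Trace:
`y = 4` → y = 4
`y += 1` → y = 5
So y = 5

Answer: 5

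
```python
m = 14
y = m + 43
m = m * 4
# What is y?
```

Trace:
`m = 14` → m = 14
`y = m + 43` → y = 57
`m = m * 4` → m = 56
So y = 57

Answer: 57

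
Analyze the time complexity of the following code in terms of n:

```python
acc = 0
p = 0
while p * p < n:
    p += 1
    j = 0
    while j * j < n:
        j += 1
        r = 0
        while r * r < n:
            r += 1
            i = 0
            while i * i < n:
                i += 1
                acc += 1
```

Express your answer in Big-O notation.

Each loop level contributes: √n × √n × √n × √n. Multiplying the contributions gives O(n^2).

Answer: O(n^2)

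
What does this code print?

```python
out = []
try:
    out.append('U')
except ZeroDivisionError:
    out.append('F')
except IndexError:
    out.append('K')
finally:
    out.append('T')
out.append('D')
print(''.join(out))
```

Execution trace: 'U' (try body, no exception) → 'T' (finally) → 'D' (after the try/except). Output: UTD

Answer: UTD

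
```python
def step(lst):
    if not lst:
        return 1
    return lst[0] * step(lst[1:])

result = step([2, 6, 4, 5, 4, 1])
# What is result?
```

Product over [2, 6, 4, 5, 4, 1] = 2 * 6 * 4 * 5 * 4 * 1 = 960

Answer: 960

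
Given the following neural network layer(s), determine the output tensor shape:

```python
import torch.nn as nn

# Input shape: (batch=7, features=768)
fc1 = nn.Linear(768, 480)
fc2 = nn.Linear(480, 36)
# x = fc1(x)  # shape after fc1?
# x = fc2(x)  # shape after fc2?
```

Input: (7, 768) -> after fc1: (7, 480) -> Output: (7, 36)

Answer: (7, 36)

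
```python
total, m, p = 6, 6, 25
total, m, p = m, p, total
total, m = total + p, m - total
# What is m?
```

Trace:
`total, m, p = 6, 6, 25` → total = 6; m = 6; p = 25
`total, m, p = m, p, total` → total = 6; m = 25; p = 6
`total, m = total + p, m - total` → total = 12; m = 19
So m = 19

Answer: 19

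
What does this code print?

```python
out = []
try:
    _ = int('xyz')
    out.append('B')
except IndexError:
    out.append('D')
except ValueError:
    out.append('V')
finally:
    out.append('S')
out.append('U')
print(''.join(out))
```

Execution trace: 'V' (except ValueError) → 'S' (finally) → 'U' (after the try/except). Output: VSU

Answer: VSU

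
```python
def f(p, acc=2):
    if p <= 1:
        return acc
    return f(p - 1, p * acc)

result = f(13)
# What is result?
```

Accumulator trace (n, acc): (13, 2) -> (12, 26) -> (11, 312) -> (10, 3432) -> (9, 34320) -> (8, 308880) -> (7, 2471040) -> (6, 17297280) -> (5, 103783680) -> (4, 518918400) -> (3, 2075673600) -> (2, 6227020800) -> (1, 12454041600) -> return 12454041600

Answer: 12454041600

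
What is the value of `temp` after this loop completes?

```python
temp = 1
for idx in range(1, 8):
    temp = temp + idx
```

Start at 1, add 1 through 7
`temp` takes the values: 1 → 2 → 4 → 7 → 11 → 16 → 22 → 29

Answer: 29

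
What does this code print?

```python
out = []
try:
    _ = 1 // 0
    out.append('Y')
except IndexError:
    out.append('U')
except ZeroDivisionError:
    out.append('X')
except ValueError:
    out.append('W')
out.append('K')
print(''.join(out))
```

Execution trace: 'X' (except ZeroDivisionError) → 'K' (after the try/except). Output: XK

Answer: XK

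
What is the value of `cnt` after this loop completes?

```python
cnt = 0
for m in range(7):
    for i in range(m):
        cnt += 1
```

Triangle number: 0+1+2+...+6
`cnt` takes the values: 0 → 1 → 2 → 3 → 4 → 5 → 6 → 7 → 8 → 9 → 10 → 11 → 12 → 13 → 14 → 15 → 16 → 17 → 18 → 19 → 20 → 21

Answer: 21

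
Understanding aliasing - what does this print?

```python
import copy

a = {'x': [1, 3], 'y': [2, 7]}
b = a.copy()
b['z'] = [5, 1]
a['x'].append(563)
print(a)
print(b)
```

Key concept: shallow copy of dict with mutable values.
Step by step:
`a = {'x': [1, 3], 'y': [2, 7]}` → a = {'x': [1, 3], 'y': [2, 7]}
`b = a.copy()` → b = {'x': [1, 3], 'y': [2, 7]}
`b['z'] = [5, 1]` → b = {'x': [1, 3], 'y': [2, 7], 'z': [5, 1]}
`a['x'].append(563)` → a = {'x': [1, 3, 563], 'y': [2, 7]}; b = {'x': [1, 3, 563], 'y': [2, 7], 'z': [5, 1]}
`print(a)` → prints {'x': [1, 3, 563], 'y': [2, 7]}
`print(b)` → prints {'x': [1, 3, 563], 'y': [2, 7], 'z': [5, 1]}

Answer:
{'x': [1, 3, 563], 'y': [2, 7]}
{'x': [1, 3, 563], 'y': [2, 7], 'z': [5, 1]}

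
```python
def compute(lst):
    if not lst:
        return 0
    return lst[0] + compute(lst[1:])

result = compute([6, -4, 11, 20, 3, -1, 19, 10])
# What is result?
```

6 + (-4) + 11 + 20 + 3 + (-1) + 19 + 10 + 0 = 64

Answer: 64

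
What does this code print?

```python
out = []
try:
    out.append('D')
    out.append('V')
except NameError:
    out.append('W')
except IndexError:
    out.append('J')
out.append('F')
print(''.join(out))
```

Execution trace: 'D' (try body) → 'V' (try body, no exception) → 'F' (after the try/except). Output: DVF

Answer: DVF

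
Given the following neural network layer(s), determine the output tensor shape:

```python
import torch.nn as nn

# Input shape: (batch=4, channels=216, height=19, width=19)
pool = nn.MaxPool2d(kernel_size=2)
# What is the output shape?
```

Input: (4, 216, 19, 19) -> Output: (4, 216, 9, 9)

Answer: (4, 216, 9, 9)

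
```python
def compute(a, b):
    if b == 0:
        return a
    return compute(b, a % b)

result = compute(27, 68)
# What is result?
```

compute(27, 68) -> compute(68, 27) -> compute(27, 14) -> compute(14, 13) -> compute(13, 1) -> compute(1, 0) -> 1

Answer: 1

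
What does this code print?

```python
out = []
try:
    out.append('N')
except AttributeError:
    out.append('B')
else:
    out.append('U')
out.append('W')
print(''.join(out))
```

Execution trace: 'N' (try body, no exception) → 'U' (else) → 'W' (after the try/except). Output: NUW

Answer: NUW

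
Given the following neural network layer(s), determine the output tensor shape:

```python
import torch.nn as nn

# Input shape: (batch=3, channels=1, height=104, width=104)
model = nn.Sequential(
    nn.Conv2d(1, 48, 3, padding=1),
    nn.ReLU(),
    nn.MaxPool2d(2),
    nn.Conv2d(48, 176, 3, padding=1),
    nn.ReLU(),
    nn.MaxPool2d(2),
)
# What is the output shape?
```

Input: (3, 1, 104, 104) -> after first Conv2d: (3, 48, 104, 104) -> after first MaxPool2d: (3, 48, 52, 52) -> after second Conv2d: (3, 176, 52, 52) -> Output: (3, 176, 26, 26)

Answer: (3, 176, 26, 26)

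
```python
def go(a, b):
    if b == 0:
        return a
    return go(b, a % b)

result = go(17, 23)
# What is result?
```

go(17, 23) -> go(23, 17) -> go(17, 6) -> go(6, 5) -> go(5, 1) -> go(1, 0) -> 1

Answer: 1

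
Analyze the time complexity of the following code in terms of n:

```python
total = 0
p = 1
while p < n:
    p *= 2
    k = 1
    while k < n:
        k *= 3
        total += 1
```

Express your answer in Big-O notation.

Each loop level contributes: log n × log n. Multiplying the contributions gives O(log² n).

Answer: O(log² n)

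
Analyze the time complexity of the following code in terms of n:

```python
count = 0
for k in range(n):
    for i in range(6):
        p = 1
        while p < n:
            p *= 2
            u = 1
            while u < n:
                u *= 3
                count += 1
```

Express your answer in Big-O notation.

Each loop level contributes: n × 1 × log n × log n. Multiplying the contributions gives O(n log² n).

Answer: O(n log² n)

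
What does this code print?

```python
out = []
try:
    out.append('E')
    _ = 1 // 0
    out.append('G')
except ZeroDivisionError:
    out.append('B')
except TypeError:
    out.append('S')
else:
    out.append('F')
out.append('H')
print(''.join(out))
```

Execution trace: 'E' (try body) → 'B' (except ZeroDivisionError) → 'H' (after the try/except). Output: EBH

Answer: EBH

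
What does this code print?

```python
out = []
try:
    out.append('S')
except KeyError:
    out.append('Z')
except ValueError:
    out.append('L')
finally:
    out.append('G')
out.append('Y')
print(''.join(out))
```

Execution trace: 'S' (try body, no exception) → 'G' (finally) → 'Y' (after the try/except). Output: SGY

Answer: SGY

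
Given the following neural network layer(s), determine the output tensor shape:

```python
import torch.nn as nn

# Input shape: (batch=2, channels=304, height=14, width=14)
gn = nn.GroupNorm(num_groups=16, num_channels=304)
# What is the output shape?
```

Input: (2, 304, 14, 14) -> Output: (2, 304, 14, 14)

Answer: (2, 304, 14, 14)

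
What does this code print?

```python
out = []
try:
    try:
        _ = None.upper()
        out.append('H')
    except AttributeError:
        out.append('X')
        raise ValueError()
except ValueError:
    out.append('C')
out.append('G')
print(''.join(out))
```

Execution trace: 'X' (inner except AttributeError) → 'C' (outer except ValueError) → 'G' (after the try/except). Output: XCG

Answer: XCG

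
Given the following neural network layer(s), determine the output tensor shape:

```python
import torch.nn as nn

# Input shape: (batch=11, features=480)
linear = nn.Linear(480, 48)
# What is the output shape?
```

Input: (11, 480) -> Output: (11, 48)

Answer: (11, 48)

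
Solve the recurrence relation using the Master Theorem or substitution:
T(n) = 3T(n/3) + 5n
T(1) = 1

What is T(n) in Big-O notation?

By Master Theorem: a=3, b=3, f(n)=5n. Since log_3(3) = 1 and f(n) = Θ(n^1), Case 2 applies. T(n) = O(n log n).

Answer: O(n log n)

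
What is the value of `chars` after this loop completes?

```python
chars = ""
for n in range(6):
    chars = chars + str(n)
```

Concatenate digits 0 to 5
`chars` takes the values: "" → "0" → "01" → "012" → "0123" → "01234" → "012345"

Answer: "012345"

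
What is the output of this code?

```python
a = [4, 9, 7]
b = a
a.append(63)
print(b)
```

Key concept: basic list aliasing.
Step by step:
`a = [4, 9, 7]` → a = [4, 9, 7]
`b = a` → b = [4, 9, 7] (same object as a)
`a.append(63)` → a = [4, 9, 7, 63] (same object as b); b = [4, 9, 7, 63] (same object as a)
`print(b)` → prints [4, 9, 7, 63]

Answer: [4, 9, 7, 63]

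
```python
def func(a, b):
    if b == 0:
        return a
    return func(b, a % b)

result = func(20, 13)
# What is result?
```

func(20, 13) -> func(13, 7) -> func(7, 6) -> func(6, 1) -> func(1, 0) -> 1

Answer: 1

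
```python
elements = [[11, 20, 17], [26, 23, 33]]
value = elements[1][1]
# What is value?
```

Trace:
`elements = [[11, 20, 17], [26, 23, 33]]` → elements = [[11, 20, 17], [26, 23, 33]]
`value = elements[1][1]` → value = 23
So value = 23

Answer: 23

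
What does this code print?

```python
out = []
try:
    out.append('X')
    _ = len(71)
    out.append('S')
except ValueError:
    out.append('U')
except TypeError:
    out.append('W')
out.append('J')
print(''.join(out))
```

Execution trace: 'X' (try body) → 'W' (except TypeError) → 'J' (after the try/except). Output: XWJ

Answer: XWJ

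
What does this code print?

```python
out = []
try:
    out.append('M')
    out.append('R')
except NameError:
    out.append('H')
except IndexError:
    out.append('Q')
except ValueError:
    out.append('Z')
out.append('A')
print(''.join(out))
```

Execution trace: 'M' (try body) → 'R' (try body, no exception) → 'A' (after the try/except). Output: MRA

Answer: MRA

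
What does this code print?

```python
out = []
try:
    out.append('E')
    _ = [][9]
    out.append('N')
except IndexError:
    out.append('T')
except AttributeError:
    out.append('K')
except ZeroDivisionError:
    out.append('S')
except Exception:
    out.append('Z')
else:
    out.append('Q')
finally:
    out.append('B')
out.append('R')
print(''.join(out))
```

Execution trace: 'E' (try body) → 'T' (except IndexError) → 'B' (finally) → 'R' (after the try/except). Output: ETBR

Answer: ETBR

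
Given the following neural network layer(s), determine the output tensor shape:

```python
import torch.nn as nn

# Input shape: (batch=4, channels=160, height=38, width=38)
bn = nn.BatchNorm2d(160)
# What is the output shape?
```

Input: (4, 160, 38, 38) -> Output: (4, 160, 38, 38)

Answer: (4, 160, 38, 38)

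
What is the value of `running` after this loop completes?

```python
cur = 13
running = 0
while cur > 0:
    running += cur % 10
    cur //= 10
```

Sum digits of 13
`running` takes the values: 0 → 3 → 4

Answer: 4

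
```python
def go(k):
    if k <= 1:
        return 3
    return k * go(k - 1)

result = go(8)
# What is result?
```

go(8) = 8 * 7 * 6 * 5 * 4 * 3 * 2 * 3 = 120960

Answer: 120960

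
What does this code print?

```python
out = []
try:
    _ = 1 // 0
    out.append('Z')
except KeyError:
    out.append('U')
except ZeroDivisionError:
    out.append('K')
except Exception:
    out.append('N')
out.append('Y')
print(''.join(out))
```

Execution trace: 'K' (except ZeroDivisionError) → 'Y' (after the try/except). Output: KY

Answer: KY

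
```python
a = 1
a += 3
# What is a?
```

Trace:
`a = 1` → a = 1
`a += 3` → a = 4
So a = 4

Answer: 4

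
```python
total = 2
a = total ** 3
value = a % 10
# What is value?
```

Trace:
`total = 2` → total = 2
`a = total ** 3` → a = 8
`value = a % 10` → value = 8
So value = 8

Answer: 8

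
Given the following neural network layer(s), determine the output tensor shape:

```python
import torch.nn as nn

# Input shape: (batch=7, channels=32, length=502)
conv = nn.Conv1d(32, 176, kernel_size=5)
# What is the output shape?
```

Input: (7, 32, 502) -> Output: (7, 176, 498)

Answer: (7, 176, 498)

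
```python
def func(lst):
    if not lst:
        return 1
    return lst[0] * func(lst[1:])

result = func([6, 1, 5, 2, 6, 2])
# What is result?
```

Product over [6, 1, 5, 2, 6, 2] = 6 * 1 * 5 * 2 * 6 * 2 = 720

Answer: 720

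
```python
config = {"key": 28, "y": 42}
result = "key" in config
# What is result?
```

Trace:
`config = {"key": 28, "y": 42}` → config = {'key': 28, 'y': 42}
`result = "key" in config` → result = True
So result = True

Answer: True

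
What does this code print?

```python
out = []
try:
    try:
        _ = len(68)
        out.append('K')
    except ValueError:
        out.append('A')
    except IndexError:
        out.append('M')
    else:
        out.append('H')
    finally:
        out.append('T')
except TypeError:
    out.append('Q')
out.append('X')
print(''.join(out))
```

Execution trace: 'T' (finally) → 'Q' (outer except TypeError) → 'X' (after the try/except). Output: TQX

Answer: TQX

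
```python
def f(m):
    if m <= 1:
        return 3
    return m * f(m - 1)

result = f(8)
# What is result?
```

f(8) = 8 * 7 * 6 * 5 * 4 * 3 * 2 * 3 = 120960

Answer: 120960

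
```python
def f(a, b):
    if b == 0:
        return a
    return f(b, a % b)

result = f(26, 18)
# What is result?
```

f(26, 18) -> f(18, 8) -> f(8, 2) -> f(2, 0) -> 2

Answer: 2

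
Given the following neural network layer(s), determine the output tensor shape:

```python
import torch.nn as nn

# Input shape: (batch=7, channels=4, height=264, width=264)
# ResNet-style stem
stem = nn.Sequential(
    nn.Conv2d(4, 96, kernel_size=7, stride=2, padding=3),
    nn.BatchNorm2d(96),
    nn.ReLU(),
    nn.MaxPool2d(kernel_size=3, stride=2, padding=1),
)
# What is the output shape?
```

Input: (7, 4, 264, 264) -> after Conv2d 7x7 stride=2: (7, 96, 132, 132) -> Output: (7, 96, 66, 66)

Answer: (7, 96, 66, 66)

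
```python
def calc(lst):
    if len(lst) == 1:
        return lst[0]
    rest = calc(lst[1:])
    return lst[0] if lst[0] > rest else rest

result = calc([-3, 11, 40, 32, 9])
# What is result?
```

Recursive max over [-3, 11, 40, 32, 9] = 40

Answer: 40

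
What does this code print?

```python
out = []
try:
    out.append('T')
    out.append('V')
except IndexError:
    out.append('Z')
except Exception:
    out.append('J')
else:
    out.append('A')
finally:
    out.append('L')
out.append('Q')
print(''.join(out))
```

Execution trace: 'T' (try body) → 'V' (try body, no exception) → 'A' (else) → 'L' (finally) → 'Q' (after the try/except). Output: TVALQ

Answer: TVALQ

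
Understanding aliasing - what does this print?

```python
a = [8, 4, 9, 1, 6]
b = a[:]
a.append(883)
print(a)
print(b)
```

Key concept: slice [:] creates copy.
Step by step:
`a = [8, 4, 9, 1, 6]` → a = [8, 4, 9, 1, 6]
`b = a[:]` → b = [8, 4, 9, 1, 6]
`a.append(883)` → a = [8, 4, 9, 1, 6, 883]
`print(a)` → prints [8, 4, 9, 1, 6, 883]
`print(b)` → prints [8, 4, 9, 1, 6]

Answer:
[8, 4, 9, 1, 6, 883]
[8, 4, 9, 1, 6]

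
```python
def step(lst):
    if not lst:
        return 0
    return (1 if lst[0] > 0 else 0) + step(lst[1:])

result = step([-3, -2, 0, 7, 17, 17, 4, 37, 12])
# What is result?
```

Count of positive elements in [-3, -2, 0, 7, 17, 17, 4, 37, 12] = 6

Answer: 6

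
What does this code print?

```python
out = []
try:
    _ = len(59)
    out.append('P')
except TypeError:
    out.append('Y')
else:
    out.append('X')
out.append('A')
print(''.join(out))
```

Execution trace: 'Y' (except TypeError) → 'A' (after the try/except). Output: YA

Answer: YA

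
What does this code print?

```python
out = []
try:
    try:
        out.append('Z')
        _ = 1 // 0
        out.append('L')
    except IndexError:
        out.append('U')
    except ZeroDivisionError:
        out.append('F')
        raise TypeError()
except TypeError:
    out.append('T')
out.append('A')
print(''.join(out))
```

Execution trace: 'Z' (try body) → 'F' (except ZeroDivisionError) → 'T' (outer except TypeError) → 'A' (after the try/except). Output: ZFTA

Answer: ZFTA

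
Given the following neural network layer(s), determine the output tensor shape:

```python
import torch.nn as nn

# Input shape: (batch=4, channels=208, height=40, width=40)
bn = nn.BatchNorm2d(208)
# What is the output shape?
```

Input: (4, 208, 40, 40) -> Output: (4, 208, 40, 40)

Answer: (4, 208, 40, 40)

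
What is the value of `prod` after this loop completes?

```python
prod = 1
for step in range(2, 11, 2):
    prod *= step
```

Product of even numbers 2 to 10
`prod` takes the values: 1 → 2 → 8 → 48 → 384 → 3840

Answer: 3840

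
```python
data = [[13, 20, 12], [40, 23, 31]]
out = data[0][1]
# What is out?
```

Trace:
`data = [[13, 20, 12], [40, 23, 31]]` → data = [[13, 20, 12], [40, 23, 31]]
`out = data[0][1]` → out = 20
So out = 20

Answer: 20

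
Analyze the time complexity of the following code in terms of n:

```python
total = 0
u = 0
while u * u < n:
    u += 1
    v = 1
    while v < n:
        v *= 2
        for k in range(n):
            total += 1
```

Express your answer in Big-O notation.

Each loop level contributes: √n × log n × n. Multiplying the contributions gives O(n√n log n).

Answer: O(n√n log n)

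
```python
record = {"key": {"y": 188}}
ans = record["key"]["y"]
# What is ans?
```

Trace:
`record = {"key": {"y": 188}}` → record = {'key': {'y': 188}}
`ans = record["key"]["y"]` → ans = 188
So ans = 188

Answer: 188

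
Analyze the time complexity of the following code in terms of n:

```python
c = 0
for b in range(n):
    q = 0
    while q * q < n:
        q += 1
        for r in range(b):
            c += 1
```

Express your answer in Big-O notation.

Each loop level contributes: n × √n × n. Multiplying the contributions gives O(n^2√n).

Answer: O(n^2√n)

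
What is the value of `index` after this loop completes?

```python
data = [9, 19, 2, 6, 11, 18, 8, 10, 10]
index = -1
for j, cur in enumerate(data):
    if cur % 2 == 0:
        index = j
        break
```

First even number index in [9, 19, 2, 6, 11, 18, 8, 10, 10]
`index` takes the values: -1 → 2

Answer: 2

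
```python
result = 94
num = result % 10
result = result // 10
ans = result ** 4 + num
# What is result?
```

Trace:
`result = 94` → result = 94
`num = result % 10` → num = 4
`result = result // 10` → result = 9
`ans = result ** 4 + num` → ans = 6565
So result = 9

Answer: 9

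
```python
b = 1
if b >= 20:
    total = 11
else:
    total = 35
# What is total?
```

Trace:
`b = 1` → b = 1
`if b >= 20: ...` → b >= 20 is False, take else branch → total = 35
So total = 35

Answer: 35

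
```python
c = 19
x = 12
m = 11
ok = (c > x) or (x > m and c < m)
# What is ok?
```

Trace:
`c = 19` → c = 19
`x = 12` → x = 12
`m = 11` → m = 11
`ok = (c > x) or (x > m and c < m)` → ok = True
So ok = True

Answer: True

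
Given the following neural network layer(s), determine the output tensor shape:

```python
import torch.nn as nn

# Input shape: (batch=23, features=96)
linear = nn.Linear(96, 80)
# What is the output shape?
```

Input: (23, 96) -> Output: (23, 80)

Answer: (23, 80)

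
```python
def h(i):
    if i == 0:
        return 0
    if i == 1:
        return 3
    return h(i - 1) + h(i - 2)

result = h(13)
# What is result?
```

Build up from base cases: h(0)=0, h(1)=3, h(2)=3, h(3)=6, h(4)=9, h(5)=15, h(6)=24, ..., h(13)=699

Answer: 699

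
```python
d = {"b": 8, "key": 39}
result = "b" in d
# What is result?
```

Trace:
`d = {"b": 8, "key": 39}` → d = {'b': 8, 'key': 39}
`result = "b" in d` → result = True
So result = True

Answer: True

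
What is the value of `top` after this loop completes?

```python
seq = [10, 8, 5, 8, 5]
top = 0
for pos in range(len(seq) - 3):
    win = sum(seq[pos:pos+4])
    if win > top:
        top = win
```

Max sum of 4-element window in [10, 8, 5, 8, 5]
`top` takes the values: 0 → 31

Answer: 31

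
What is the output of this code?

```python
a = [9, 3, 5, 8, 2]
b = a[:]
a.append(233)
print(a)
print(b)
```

Key concept: slice [:] creates copy.
Step by step:
`a = [9, 3, 5, 8, 2]` → a = [9, 3, 5, 8, 2]
`b = a[:]` → b = [9, 3, 5, 8, 2]
`a.append(233)` → a = [9, 3, 5, 8, 2, 233]
`print(a)` → prints [9, 3, 5, 8, 2, 233]
`print(b)` → prints [9, 3, 5, 8, 2]

Answer:
[9, 3, 5, 8, 2, 233]
[9, 3, 5, 8, 2]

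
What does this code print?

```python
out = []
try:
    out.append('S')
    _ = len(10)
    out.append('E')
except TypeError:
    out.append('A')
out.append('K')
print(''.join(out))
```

Execution trace: 'S' (try body) → 'A' (except TypeError) → 'K' (after the try/except). Output: SAK

Answer: SAK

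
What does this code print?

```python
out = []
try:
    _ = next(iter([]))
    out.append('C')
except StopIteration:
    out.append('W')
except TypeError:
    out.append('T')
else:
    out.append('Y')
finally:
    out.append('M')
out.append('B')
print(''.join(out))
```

Execution trace: 'W' (except StopIteration) → 'M' (finally) → 'B' (after the try/except). Output: WMB

Answer: WMB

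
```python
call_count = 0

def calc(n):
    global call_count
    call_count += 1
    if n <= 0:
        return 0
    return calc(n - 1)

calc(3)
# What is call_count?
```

Linear recursion stepping by 1: 4 calls from n=3 down to ≤0.

Answer: 4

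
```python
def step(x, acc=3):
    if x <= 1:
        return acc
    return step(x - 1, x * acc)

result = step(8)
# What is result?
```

Accumulator trace (n, acc): (8, 3) -> (7, 24) -> (6, 168) -> (5, 1008) -> (4, 5040) -> (3, 20160) -> (2, 60480) -> (1, 120960) -> return 120960

Answer: 120960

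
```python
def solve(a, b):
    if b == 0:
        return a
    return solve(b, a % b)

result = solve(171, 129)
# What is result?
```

solve(171, 129) -> solve(129, 42) -> solve(42, 3) -> solve(3, 0) -> 3

Answer: 3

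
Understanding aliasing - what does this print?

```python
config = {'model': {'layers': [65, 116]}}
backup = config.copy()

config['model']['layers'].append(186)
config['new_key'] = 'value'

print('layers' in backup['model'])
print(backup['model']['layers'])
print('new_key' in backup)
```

Key concept: shallow copy gotcha with nested dict.
Step by step:
`config = {'model': {'layers': [65, 116]}}` → config = {'model': {'layers': [65, 116]}}
`backup = config.copy()` → backup = {'model': {'layers': [65, 116]}}
`config['model']['layers'].append(186)` → config = {'model': {'layers': [65, 116, 186]}}; backup = {'model': {'layers': [65, 116, 186]}}
`config['new_key'] = 'value'` → config = {'model': {'layers': [65, 116, 186]}, 'new_key': 'value'}
`print('layers' in backup['model'])` → prints True
`print(backup['model']['layers'])` → prints [65, 116, 186]
`print('new_key' in backup)` → prints False

Answer:
True
[65, 116, 186]
False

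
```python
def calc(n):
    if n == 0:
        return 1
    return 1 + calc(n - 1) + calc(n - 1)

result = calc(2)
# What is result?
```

calc(n) = 1 + 2·calc(n-1), calc(0)=1. Closed form: (1+1)·2^2 - 1 = 7.

Answer: 7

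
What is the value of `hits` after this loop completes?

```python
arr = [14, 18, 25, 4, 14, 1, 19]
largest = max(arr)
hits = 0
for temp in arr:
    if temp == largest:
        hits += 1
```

Count of max value 25 in [14, 18, 25, 4, 14, 1, 19]
`hits` takes the values: 0 → 1

Answer: 1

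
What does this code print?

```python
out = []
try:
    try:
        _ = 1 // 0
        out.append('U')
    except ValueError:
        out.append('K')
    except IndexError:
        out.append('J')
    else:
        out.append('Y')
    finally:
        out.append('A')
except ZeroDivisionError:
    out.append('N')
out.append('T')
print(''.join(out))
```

Execution trace: 'A' (finally) → 'N' (outer except ZeroDivisionError) → 'T' (after the try/except). Output: ANT

Answer: ANT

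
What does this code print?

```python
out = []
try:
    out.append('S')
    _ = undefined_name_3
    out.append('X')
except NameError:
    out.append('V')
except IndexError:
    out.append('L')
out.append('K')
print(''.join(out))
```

Execution trace: 'S' (try body) → 'V' (except NameError) → 'K' (after the try/except). Output: SVK

Answer: SVK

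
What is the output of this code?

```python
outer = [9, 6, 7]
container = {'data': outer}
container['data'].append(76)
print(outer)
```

Key concept: dict holds reference to list.
Step by step:
`outer = [9, 6, 7]` → outer = [9, 6, 7]
`container = {'data': outer}` → container = {'data': [9, 6, 7]}
`container['data'].append(76)` → outer = [9, 6, 7, 76]; container = {'data': [9, 6, 7, 76]}
`print(outer)` → prints [9, 6, 7, 76]

Answer: [9, 6, 7, 76]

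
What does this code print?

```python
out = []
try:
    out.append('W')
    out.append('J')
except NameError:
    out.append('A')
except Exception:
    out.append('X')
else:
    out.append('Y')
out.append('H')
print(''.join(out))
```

Execution trace: 'W' (try body) → 'J' (try body, no exception) → 'Y' (else) → 'H' (after the try/except). Output: WJYH

Answer: WJYH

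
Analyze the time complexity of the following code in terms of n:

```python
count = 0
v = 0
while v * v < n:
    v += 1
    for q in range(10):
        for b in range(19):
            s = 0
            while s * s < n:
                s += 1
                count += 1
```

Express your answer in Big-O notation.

Each loop level contributes: √n × 1 × 1 × √n. Multiplying the contributions gives O(n).

Answer: O(n)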